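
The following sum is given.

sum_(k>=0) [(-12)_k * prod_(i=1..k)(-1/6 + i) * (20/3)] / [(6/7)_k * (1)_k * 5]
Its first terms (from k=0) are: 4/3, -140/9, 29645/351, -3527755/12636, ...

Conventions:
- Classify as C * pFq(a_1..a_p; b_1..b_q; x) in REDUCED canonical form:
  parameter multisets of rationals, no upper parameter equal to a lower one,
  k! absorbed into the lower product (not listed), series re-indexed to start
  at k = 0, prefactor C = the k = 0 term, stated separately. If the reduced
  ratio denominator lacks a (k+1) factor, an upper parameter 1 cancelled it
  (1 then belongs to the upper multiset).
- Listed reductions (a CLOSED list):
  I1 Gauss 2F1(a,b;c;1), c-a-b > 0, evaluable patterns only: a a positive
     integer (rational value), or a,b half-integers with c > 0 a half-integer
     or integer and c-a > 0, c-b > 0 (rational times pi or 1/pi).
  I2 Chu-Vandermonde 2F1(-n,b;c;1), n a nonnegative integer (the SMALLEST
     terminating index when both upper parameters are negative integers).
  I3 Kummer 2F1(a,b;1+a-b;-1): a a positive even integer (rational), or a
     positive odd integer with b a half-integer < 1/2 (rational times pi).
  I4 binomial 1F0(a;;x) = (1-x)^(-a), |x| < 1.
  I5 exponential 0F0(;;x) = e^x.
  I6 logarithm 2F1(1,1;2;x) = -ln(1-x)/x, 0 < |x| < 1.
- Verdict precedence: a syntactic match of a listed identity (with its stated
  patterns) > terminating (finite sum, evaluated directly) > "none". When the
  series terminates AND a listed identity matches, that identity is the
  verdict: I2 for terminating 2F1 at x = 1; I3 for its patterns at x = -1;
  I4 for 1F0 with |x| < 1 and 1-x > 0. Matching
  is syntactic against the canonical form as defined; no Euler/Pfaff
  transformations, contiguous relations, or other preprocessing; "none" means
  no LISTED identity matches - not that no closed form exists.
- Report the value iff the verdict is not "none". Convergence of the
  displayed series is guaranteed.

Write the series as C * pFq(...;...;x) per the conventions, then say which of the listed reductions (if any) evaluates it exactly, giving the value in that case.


Reduced: x = 1, 2F1, upper = {-12, 5/6}, lower = {6/7}, C = 4/3. Verdict: Chu-Vandermonde (I2) matches (terminating 2F1 at x = 1 with n = 12, b = 5/6, c = 6/7). Value: 22003014931418070953/4885522216022471344128.

The tell: t_0 being 4/3, the running product (C = 4/3, x = 1) telescopes to a rising factorial.
Consecutive-term ratio: r(k) = 1 * (k-12) (k+5/6) / [(k+6/7) (k+1)] - rational in k. x = 1; t_0 = 4/3; negate the roots.


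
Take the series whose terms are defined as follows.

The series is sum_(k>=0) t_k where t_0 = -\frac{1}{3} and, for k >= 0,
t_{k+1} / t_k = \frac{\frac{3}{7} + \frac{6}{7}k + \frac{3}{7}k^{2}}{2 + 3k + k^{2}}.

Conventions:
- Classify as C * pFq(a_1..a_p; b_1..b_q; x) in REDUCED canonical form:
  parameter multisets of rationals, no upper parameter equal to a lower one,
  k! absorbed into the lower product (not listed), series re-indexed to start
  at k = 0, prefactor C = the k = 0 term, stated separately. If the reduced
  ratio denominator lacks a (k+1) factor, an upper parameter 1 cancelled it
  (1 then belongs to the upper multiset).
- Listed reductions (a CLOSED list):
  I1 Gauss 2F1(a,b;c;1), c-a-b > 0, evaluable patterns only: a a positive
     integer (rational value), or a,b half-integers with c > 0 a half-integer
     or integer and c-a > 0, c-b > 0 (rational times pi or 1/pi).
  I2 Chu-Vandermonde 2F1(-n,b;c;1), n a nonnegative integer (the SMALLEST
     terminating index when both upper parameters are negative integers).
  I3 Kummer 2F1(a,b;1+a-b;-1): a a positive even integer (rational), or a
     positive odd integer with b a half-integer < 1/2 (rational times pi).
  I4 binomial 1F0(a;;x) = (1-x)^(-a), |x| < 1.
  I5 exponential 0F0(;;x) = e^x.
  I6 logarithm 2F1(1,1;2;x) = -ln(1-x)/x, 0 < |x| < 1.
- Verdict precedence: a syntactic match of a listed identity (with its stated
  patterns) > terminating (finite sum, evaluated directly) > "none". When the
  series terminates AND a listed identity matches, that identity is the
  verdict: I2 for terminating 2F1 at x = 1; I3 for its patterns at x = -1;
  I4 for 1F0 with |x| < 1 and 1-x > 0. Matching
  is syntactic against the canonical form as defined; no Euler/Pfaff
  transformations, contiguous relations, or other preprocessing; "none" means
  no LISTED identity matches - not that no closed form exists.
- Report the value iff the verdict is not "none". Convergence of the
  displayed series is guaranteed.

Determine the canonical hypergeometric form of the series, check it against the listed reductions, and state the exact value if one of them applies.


Canonical form: C = -\frac{1}{3} times 2F1 with upper {1, 1}, lower {2}, x = \frac{3}{7}. Verdict: this is the I6 logarithm reduction (the logarithm: parameters (1,1;2), x = \frac{3}{7}). Sum: \frac{7}{9} \cdot \ln\left(\frac{4}{7}\right).

Structural cue: x = \frac{3}{7} and roots of the ratio polynomials (C = -1/3) are the negated parameters.
Consecutive-term ratio: r(k) = \frac{3}{7} * (k+1) (k+1) / [(k+2) (k+1)] - rational; roots negated = parameters, x = \frac{3}{7}, C = -\frac{1}{3}.


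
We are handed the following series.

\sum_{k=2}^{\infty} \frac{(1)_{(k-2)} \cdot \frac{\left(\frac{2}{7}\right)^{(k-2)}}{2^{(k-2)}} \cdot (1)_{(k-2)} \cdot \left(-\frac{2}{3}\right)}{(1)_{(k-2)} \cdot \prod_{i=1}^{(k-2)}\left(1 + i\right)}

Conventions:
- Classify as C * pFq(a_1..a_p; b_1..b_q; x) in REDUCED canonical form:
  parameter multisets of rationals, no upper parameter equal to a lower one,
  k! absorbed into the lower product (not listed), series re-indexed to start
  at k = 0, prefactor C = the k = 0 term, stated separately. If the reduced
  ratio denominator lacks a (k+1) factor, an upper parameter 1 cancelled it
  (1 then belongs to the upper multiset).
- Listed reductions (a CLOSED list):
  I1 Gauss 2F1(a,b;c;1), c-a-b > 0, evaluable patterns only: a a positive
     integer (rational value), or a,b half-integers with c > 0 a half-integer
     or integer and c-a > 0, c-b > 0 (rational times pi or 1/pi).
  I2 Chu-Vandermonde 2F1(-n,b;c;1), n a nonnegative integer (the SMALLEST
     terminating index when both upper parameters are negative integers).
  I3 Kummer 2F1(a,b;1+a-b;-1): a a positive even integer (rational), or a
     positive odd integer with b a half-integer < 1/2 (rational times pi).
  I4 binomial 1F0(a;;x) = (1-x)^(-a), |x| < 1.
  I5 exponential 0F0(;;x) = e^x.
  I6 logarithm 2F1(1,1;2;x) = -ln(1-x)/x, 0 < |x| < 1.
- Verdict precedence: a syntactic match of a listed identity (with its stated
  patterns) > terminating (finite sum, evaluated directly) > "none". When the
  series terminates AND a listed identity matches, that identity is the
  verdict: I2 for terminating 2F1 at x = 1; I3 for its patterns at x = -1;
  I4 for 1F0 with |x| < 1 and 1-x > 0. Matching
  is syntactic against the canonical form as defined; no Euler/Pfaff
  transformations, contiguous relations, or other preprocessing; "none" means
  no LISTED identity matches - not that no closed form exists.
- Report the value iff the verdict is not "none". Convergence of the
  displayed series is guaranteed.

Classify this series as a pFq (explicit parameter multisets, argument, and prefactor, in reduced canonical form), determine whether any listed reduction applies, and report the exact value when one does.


x = \frac{1}{7} here; the reduced form reads 2F1, upper {1, 1}, lower {2}, C = -\frac{2}{3}. Verdict: the I6 logarithm reduction matches (the logarithm: parameters (1,1;2), x = \frac{1}{7}). Its exact value is \frac{14}{3} \cdot \ln\left(\frac{6}{7}\right).

The tell: t_0 = -\frac{2}{3} here, and (1)_k (prefactor -2/3) is k! itself.
Term ratio: r(k) = \frac{1}{7} * (k+1) (k+1) / [(k+2) (k+1)] ; factor over Q: parameters, x = \frac{1}{7}, and C = -\frac{2}{3}.


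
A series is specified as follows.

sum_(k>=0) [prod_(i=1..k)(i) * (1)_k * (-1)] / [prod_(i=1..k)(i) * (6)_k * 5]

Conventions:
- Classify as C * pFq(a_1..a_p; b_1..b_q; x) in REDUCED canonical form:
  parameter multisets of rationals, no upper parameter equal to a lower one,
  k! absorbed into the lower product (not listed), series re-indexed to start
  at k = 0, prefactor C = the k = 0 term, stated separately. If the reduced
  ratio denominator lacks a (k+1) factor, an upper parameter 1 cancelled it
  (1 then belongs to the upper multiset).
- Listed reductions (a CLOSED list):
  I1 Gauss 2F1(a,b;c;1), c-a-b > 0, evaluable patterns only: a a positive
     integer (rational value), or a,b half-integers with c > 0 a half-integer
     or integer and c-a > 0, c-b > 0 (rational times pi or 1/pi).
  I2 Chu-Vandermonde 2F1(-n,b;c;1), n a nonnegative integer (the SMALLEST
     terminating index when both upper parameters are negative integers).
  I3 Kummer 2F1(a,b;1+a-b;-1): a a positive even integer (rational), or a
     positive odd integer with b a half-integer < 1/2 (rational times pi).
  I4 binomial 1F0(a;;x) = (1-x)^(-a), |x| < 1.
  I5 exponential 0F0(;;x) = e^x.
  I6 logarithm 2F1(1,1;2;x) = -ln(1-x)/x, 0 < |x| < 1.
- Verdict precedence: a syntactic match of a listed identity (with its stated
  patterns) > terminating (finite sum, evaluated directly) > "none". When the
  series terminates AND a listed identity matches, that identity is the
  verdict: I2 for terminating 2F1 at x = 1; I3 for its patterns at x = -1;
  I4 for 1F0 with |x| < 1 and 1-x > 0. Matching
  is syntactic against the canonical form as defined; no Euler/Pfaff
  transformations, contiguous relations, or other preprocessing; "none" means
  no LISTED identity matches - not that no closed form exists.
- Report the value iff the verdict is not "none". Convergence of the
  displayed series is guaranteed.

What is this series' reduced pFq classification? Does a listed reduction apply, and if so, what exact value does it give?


At argument 1: a 2F1 with upper {1, 1}, lower {6}, scaled by C = -1/5. Verdict: Gauss's theorem (I1) matches (x = 1: the Gamma ratio telescopes since c-a-b = 4 > 0 and a = 1 in Z>0). Exact value: -1/4.

The tell: from the first term -1/5: the running product (prefactor -1/5) telescopes to a rising factorial.
Consecutive-term ratio: r(k) = 1 * (k+1) (k+1) / [(k+6) (k+1)] - rational in k, leading ratio 1; with t_0 = -1/5, classification follows.


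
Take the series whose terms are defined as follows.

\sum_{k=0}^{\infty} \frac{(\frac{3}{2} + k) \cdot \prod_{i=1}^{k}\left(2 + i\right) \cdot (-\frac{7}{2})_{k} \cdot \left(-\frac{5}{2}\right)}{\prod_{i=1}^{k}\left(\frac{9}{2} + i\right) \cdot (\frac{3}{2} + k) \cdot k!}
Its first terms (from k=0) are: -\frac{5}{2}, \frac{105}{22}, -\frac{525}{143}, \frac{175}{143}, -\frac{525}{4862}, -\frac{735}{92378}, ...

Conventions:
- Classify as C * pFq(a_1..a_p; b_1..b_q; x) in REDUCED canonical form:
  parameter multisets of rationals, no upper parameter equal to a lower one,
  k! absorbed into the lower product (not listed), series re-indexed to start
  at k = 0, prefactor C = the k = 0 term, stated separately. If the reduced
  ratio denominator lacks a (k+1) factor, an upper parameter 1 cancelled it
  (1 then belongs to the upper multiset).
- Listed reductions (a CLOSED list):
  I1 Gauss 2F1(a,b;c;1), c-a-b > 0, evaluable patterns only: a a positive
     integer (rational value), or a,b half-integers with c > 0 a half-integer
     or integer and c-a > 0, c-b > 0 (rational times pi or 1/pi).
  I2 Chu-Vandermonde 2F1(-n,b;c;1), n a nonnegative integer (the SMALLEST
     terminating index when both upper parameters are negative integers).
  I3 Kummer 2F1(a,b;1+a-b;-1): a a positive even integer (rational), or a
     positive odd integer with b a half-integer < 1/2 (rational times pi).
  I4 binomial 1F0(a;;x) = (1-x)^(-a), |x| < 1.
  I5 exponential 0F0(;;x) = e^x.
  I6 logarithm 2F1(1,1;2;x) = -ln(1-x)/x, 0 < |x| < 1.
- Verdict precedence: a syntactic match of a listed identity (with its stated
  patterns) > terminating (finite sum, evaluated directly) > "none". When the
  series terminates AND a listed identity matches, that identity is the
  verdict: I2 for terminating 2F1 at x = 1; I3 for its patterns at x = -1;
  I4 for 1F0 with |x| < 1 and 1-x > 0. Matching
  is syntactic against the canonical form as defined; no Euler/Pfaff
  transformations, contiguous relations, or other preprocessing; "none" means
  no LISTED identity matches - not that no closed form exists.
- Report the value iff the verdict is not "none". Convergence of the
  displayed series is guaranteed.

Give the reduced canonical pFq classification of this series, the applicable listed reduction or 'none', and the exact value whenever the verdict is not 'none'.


Reduced: x = 1, 2F1, upper = {-\frac{7}{2}, 3}, lower = {\frac{11}{2}}, C = -\frac{5}{2}. Verdict: Gauss's theorem (I1) matches (x = 1: the Gamma ratio telescopes since c-a-b = 6 > 0 and a = 3 in Z>0). Exact value: -\frac{75}{256}.

Key observation: t_0 being -\frac{5}{2}, the running product (prefactor -5/2) telescopes to a rising factorial.
Ratio: r(k) = 1 * (k-\frac{7}{2}) (k+3) / [(k+\frac{11}{2}) (k+1)] - rational; roots negated = parameters, x = 1, C = -\frac{5}{2}.


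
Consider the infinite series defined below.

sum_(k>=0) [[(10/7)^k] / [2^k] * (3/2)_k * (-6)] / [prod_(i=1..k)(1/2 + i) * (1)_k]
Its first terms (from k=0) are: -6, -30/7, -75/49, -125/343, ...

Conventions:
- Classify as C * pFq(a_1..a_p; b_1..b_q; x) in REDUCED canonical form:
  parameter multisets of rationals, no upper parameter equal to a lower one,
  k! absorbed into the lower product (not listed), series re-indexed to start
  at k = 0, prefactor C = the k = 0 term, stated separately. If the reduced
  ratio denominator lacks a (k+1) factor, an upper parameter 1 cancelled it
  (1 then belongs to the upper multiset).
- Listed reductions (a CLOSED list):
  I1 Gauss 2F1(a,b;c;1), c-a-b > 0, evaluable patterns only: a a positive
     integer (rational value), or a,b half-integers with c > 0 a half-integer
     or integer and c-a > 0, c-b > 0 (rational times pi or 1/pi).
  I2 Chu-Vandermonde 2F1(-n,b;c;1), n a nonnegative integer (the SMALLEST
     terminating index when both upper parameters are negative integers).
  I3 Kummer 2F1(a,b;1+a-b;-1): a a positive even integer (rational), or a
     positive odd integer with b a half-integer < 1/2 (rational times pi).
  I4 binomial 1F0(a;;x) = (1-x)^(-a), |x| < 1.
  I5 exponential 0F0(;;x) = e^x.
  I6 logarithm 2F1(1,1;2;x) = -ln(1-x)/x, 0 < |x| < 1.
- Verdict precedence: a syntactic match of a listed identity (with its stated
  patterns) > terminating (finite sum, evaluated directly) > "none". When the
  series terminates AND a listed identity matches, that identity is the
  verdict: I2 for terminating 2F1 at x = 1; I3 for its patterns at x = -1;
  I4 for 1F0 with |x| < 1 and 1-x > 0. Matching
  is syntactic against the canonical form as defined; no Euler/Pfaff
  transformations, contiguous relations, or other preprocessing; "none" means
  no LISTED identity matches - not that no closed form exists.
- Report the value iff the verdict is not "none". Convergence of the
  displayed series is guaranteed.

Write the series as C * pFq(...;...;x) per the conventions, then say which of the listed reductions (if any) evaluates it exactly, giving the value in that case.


x = 5/7 here; the reduced form reads 0F0, upper {-}, lower {-}, C = -6. Verdict: the exponential series (I5) applies (the 0F0 exponential series at x = 5/7). Value: (-6) * e^(5/7).

Structural cue: t_0 = -6 here, and the lower running product (C = -6) is a rising factorial.
Term ratio: r(k) = (5/7) * 1 / [(k+1)] - rational in k. x = (5/7); t_0 = -6; negate the roots.


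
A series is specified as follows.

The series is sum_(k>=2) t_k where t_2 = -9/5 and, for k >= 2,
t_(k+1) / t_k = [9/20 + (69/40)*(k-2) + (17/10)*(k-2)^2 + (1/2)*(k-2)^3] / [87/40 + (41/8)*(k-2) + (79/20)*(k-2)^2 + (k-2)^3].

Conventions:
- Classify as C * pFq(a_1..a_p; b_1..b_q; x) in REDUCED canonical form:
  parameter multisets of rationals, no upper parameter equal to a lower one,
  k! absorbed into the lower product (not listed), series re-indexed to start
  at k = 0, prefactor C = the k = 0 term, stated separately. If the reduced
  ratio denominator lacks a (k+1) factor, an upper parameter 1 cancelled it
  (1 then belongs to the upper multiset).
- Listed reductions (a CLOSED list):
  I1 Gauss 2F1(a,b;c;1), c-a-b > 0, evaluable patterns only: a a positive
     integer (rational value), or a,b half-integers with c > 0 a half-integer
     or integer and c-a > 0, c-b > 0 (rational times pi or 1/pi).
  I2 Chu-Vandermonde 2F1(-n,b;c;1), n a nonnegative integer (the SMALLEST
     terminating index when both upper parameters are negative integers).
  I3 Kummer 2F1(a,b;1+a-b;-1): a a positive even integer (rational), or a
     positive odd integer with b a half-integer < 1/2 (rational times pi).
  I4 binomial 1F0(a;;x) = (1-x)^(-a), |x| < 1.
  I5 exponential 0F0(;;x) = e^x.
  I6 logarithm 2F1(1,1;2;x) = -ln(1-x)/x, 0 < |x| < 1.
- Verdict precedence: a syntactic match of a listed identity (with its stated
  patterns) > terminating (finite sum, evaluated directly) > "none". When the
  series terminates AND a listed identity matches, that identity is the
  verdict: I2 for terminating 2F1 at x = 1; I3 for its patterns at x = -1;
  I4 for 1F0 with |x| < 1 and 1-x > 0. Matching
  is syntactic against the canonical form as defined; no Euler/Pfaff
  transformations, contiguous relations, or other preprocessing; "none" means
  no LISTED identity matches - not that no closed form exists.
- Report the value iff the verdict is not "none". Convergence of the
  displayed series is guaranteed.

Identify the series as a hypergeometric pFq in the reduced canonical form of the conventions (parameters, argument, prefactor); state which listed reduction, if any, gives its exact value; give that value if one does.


Canonical form: C = -9/5 times 2F1 with upper {2/5, 3/2}, lower {29/20}, x = 1/2. Verdict: none. Every listed pattern misses the 2F1 form at 1/2, upper {2/5, 3/2}.

First insight: from the first term -9/5: the ratio is unreduced: k + 3/2 divides both sides (prefactor -9/5).
Term ratio: r(k) = (1/2) * (k+2/5) (k+3/2) / [(k+29/20) (k+1)] - rational in k. x = (1/2); t_0 = -9/5; negate the roots.


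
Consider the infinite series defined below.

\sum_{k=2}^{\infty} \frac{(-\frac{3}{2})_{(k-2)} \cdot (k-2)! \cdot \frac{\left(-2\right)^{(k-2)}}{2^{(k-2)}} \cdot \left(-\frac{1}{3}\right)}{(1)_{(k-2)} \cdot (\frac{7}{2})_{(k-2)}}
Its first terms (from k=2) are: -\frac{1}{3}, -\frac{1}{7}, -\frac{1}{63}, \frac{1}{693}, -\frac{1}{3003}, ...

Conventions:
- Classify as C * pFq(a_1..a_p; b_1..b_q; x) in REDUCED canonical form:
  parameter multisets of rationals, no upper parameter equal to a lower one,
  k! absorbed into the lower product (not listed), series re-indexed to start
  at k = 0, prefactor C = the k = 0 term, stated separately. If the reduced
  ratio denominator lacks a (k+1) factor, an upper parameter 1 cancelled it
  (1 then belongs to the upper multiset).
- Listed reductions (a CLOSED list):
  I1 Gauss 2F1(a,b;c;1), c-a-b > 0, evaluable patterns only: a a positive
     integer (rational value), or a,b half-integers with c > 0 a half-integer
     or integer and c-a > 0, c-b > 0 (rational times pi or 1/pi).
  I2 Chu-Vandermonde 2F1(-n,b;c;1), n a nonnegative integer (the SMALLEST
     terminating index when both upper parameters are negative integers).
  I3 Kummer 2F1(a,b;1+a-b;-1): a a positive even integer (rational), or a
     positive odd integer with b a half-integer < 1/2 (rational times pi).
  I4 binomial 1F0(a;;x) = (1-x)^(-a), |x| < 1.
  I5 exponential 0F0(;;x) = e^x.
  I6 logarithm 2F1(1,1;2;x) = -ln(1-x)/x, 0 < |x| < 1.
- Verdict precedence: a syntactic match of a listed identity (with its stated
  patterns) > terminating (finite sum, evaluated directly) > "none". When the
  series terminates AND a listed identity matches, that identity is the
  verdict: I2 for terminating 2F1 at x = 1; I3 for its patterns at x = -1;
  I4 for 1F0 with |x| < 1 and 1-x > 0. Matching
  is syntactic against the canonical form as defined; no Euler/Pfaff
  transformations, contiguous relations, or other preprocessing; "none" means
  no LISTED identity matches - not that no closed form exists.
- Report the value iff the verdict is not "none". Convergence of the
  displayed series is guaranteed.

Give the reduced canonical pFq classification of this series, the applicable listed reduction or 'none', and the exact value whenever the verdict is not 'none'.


Classification (C = -\frac{1}{3}): 2F1 with upper {-\frac{3}{2}, 1}, lower {\frac{7}{2}}, argument x = -1. Verdict at x = -1: Kummer (I3) matches (x = -1; c = \frac{7}{2} equals 1+a-b for upper {-\frac{3}{2}, 1}: listed pattern). Value: \left(-\frac{5}{32}\right) \cdot \pi.

Key step: t_0 = -\frac{1}{3} here, and the factorial ratio (C = -1/3) (k+a-1)!/(a-1)! is a rising factorial (a)_k.
Consecutive-term ratio: r(k) = -1 * (k-\frac{3}{2}) (k+1) / [(k+\frac{7}{2}) (k+1)] - rational; roots negated = parameters, x = -1, C = -\frac{1}{3}.


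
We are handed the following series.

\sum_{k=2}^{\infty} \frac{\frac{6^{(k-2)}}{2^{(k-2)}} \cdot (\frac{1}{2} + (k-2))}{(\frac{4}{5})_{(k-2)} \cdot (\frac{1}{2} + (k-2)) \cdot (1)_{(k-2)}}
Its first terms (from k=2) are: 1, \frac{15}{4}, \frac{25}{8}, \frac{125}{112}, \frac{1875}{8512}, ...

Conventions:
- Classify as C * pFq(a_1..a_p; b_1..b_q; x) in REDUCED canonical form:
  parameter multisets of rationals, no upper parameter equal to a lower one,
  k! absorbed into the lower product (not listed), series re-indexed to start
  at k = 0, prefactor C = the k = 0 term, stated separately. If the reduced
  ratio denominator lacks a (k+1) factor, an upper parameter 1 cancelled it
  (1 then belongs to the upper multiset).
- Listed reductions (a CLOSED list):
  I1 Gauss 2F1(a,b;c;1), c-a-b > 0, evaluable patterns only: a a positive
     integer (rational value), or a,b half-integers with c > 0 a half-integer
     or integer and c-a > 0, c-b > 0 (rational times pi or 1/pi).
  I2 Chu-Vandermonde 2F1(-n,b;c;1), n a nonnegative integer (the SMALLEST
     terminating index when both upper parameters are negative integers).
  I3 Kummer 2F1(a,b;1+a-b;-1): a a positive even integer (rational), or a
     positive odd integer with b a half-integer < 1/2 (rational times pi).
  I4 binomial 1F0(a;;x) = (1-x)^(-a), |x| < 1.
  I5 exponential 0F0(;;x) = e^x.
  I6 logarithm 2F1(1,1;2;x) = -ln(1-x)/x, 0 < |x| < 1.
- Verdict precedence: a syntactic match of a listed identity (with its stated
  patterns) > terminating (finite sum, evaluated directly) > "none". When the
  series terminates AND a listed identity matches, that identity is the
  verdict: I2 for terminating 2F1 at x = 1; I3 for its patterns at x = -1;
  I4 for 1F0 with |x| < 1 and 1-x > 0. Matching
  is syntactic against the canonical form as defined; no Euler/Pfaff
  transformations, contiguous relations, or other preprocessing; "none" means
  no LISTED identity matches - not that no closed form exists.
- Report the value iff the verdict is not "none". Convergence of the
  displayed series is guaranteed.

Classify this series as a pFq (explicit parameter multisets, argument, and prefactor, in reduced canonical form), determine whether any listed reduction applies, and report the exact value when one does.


The series (x = 3) is 0F1: upper {-}, lower {\frac{4}{5}}, prefactor 1. Verdict: none. Every listed pattern misses the 0F1 form at 3, upper {-}.

First insight: t_0 being 1, the two k-th powers (C = 1, x = 3) combine into one argument.
Term ratio: r(k) = 3 * 1 / [(k+\frac{4}{5}) (k+1)] ; factor over Q: parameters, x = 3, and C = 1.


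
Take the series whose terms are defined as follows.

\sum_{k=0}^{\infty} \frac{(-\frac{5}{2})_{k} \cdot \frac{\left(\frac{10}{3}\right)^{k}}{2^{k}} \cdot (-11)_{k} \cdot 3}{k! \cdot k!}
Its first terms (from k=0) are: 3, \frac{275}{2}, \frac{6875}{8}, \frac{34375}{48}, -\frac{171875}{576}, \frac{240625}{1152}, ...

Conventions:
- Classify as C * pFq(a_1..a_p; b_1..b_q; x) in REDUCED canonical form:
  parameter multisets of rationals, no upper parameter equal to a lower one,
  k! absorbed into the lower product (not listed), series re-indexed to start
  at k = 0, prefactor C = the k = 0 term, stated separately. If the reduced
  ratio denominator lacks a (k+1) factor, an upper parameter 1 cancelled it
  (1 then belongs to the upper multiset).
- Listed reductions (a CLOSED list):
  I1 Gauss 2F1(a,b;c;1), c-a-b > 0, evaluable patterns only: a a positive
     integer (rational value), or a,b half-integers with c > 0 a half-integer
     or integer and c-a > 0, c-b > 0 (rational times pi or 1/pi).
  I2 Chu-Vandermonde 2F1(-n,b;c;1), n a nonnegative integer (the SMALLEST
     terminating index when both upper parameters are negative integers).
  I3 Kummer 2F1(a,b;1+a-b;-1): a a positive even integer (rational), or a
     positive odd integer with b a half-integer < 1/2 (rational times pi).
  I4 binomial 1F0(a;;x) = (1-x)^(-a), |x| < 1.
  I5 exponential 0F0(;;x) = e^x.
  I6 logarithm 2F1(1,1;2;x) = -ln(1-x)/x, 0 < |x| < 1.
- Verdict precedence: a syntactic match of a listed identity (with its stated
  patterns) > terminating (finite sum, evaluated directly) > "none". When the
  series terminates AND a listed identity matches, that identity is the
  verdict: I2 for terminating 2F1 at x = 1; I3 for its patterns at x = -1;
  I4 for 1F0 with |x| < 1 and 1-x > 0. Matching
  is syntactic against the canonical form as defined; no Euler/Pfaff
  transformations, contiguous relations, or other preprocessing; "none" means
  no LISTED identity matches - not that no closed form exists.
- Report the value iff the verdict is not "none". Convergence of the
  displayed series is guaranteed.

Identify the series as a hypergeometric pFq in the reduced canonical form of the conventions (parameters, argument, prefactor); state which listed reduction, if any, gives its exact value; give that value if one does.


x = \frac{5}{3} here; the reduced form reads 2F1, upper {-11, -\frac{5}{2}}, lower {1}, C = 3. Verdict: terminating at k = 11: the factor (-11)_k kills every later term; summing the 12 survivors is exact. Exact value: \frac{15875504155787}{10319560704}.

Structural cue: t_0 being 3, the denominator's factorial ratio (C = 3) is a lower Pochhammer.
Step ratio: r(k) = \frac{5}{3} * (k-11) (k-\frac{5}{2}) / [(k+1) (k+1)] ; factor over Q: parameters, x = \frac{5}{3}, and C = 3.


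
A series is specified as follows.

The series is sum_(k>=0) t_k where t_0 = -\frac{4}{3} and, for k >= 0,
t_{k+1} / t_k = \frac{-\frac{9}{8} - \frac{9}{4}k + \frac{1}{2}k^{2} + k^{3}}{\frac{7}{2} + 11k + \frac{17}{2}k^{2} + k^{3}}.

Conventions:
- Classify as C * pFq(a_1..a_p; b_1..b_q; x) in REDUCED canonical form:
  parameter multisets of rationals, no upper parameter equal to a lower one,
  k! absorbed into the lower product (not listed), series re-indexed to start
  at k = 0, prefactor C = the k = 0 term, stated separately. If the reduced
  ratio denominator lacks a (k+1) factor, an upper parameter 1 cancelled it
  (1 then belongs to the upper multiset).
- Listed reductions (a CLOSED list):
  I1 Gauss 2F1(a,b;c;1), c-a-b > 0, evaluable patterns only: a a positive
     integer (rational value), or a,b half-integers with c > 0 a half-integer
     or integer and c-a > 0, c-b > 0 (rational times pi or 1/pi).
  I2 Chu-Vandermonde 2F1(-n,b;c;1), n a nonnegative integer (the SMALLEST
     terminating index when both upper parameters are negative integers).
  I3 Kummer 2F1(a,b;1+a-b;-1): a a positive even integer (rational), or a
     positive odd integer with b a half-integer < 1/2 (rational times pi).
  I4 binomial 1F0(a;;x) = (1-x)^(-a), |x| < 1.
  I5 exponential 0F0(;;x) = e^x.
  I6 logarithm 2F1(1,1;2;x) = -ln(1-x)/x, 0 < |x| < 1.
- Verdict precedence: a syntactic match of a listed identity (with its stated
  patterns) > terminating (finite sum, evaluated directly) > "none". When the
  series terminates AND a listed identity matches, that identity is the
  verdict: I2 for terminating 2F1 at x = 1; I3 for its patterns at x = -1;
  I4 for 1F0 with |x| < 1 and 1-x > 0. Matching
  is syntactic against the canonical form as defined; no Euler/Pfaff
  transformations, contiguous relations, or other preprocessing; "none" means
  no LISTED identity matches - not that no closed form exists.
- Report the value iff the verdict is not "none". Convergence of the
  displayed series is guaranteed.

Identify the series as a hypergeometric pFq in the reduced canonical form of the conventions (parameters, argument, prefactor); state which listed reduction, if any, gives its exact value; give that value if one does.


Prefactor -\frac{4}{3}, argument 1: 2F1 with upper {-\frac{3}{2}, \frac{3}{2}} over lower {7}. Verdict: Gauss's theorem I1 (half-integer case) matches (x = 1; upper {-\frac{3}{2}, \frac{3}{2}} half-integers, c = 7 in the evaluable pattern). Sum: \left(-\frac{8388608}{2837835}\right) / \pi.

First insight: from the first term -\frac{4}{3}: roots of the ratio polynomials (prefactor -4/3) are the negated parameters.
Term ratio: r(k) = 1 * (k-\frac{3}{2}) (k+\frac{3}{2}) / [(k+7) (k+1)] - rational in k, leading ratio 1; with t_0 = -\frac{4}{3}, classification follows.


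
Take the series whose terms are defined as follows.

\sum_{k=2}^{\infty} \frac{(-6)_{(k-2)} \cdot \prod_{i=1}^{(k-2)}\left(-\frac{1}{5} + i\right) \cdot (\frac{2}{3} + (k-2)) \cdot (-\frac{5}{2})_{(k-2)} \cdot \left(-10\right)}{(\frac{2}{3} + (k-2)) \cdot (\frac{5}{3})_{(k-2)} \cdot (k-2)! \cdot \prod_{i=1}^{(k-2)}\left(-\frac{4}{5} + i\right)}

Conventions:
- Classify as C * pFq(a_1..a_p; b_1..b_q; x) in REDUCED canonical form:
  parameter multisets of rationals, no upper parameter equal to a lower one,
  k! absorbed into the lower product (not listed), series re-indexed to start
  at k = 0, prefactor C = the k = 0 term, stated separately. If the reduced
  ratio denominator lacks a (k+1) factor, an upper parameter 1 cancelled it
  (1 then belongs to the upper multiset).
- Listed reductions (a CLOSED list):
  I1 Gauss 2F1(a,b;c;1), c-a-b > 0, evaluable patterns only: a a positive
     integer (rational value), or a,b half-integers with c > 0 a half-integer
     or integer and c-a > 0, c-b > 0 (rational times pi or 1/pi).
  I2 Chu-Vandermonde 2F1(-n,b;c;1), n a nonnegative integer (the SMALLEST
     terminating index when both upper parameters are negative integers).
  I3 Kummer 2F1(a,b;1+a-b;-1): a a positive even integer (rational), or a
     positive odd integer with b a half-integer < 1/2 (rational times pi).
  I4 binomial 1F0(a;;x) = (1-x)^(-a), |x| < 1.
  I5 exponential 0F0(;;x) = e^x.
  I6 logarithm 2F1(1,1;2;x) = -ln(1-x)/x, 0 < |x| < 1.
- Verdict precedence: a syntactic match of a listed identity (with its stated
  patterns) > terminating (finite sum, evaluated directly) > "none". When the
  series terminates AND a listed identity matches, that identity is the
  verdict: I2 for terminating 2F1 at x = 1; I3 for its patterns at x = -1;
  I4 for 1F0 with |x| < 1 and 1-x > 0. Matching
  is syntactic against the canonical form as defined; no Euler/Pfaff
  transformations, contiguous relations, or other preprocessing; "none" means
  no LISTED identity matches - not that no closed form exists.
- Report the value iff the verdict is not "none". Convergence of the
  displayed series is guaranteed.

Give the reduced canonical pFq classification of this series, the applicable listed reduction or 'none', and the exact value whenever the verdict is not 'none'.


With C = -10: the canonical form is 3F2(-6, -\frac{5}{2}, \frac{4}{5}; \frac{1}{5}, \frac{5}{3}; 1). Verdict: terminating - upper parameter -6 makes this a finite sum (last index 6), evaluated exactly. Value: -\frac{494616483115}{383358976}.

Structural cue: t_0 being -10, the factor k + 2/3 cancels (top and bottom), leaving C = -10, x = 1.
Adjacent-term ratio: r(k) = 1 * (k-6) (k-\frac{5}{2}) (k+\frac{4}{5}) / [(k+\frac{1}{5}) (k+\frac{5}{3}) (k+1)] ; factor over Q: parameters, x = 1, and C = -10.


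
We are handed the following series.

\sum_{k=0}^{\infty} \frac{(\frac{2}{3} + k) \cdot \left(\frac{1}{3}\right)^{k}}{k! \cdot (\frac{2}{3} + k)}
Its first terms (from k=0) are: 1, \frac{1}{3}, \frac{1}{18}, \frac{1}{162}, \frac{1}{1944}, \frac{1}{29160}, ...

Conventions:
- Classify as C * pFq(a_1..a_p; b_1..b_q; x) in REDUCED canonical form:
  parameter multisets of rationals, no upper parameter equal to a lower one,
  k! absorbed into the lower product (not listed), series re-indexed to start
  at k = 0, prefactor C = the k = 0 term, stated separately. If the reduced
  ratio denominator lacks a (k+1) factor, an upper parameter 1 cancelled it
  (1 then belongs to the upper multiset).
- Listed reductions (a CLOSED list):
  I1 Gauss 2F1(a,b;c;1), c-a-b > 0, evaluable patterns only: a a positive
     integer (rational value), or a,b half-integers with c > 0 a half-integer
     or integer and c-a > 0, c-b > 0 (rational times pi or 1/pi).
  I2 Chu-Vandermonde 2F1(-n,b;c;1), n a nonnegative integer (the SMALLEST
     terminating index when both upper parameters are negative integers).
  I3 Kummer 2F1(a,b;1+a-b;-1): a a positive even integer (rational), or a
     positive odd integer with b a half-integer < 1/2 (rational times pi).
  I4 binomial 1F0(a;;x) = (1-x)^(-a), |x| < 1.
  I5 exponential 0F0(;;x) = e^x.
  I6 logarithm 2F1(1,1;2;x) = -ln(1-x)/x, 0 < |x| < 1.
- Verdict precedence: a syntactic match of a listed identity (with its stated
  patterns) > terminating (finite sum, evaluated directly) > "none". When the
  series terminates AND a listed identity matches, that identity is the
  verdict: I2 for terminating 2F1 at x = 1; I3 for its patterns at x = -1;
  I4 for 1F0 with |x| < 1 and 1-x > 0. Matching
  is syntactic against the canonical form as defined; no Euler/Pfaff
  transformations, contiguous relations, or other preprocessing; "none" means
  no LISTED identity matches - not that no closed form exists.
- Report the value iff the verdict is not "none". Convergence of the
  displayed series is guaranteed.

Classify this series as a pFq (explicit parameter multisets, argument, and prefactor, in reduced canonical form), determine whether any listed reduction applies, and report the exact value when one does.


Reduced: x = \frac{1}{3}, 0F0, upper = {-}, lower = {-}, C = 1. Verdict: the I5 exponential reduction fires (the 0F0 exponential series at x = \frac{1}{3}). Its exact value is e^{\frac{1}{3}}.

The tell: from the first term 1: the factor k + 2/3 cancels (top and bottom), leaving prefactor 1.
Adjacent-term ratio: r(k) = \frac{1}{3} * 1 / [(k+1)] ; factor over Q: parameters, x = \frac{1}{3}, and C = 1.


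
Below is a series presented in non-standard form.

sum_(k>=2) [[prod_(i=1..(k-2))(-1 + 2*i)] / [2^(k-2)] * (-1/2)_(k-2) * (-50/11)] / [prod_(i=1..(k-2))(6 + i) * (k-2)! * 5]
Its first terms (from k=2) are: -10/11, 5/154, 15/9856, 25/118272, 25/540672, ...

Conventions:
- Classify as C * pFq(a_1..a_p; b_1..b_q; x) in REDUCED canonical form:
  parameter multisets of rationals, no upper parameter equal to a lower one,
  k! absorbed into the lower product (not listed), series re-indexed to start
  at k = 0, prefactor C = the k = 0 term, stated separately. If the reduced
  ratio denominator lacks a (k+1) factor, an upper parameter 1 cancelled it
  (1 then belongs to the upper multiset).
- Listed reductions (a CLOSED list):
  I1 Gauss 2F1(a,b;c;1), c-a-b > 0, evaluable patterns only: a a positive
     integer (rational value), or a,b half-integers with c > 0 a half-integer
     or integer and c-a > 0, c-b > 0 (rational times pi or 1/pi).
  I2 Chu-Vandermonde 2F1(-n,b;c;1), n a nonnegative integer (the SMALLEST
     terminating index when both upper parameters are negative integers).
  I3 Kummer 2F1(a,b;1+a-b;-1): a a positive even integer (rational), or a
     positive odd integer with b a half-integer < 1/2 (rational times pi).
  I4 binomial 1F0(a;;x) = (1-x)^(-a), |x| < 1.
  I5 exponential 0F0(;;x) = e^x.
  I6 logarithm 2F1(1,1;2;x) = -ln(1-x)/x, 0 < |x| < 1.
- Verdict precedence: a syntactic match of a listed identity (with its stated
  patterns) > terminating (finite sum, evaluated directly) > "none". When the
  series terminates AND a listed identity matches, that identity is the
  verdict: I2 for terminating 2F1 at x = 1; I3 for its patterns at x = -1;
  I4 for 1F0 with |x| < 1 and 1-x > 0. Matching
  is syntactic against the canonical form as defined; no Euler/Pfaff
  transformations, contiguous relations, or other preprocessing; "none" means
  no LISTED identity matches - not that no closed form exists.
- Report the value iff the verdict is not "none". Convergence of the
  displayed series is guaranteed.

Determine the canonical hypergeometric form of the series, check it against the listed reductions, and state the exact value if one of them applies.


With C = -10/11: the canonical form is 2F1(-1/2, 1/2; 7; 1). Verdict (x = 1): the half-integer Gauss pattern (I1) applies (x = 1; upper {-1/2, 1/2} half-integers, c = 7 in the evaluable pattern). Its exact value is (-20971520/7630623) / pi.

Key step: x = 1 and the lower running product (C = -10/11) is a rising factorial.
Step ratio: r(k) = 1 * (k-1/2) (k+1/2) / [(k+7) (k+1)] - rational in k, leading ratio 1; with t_0 = -10/11, classification follows.


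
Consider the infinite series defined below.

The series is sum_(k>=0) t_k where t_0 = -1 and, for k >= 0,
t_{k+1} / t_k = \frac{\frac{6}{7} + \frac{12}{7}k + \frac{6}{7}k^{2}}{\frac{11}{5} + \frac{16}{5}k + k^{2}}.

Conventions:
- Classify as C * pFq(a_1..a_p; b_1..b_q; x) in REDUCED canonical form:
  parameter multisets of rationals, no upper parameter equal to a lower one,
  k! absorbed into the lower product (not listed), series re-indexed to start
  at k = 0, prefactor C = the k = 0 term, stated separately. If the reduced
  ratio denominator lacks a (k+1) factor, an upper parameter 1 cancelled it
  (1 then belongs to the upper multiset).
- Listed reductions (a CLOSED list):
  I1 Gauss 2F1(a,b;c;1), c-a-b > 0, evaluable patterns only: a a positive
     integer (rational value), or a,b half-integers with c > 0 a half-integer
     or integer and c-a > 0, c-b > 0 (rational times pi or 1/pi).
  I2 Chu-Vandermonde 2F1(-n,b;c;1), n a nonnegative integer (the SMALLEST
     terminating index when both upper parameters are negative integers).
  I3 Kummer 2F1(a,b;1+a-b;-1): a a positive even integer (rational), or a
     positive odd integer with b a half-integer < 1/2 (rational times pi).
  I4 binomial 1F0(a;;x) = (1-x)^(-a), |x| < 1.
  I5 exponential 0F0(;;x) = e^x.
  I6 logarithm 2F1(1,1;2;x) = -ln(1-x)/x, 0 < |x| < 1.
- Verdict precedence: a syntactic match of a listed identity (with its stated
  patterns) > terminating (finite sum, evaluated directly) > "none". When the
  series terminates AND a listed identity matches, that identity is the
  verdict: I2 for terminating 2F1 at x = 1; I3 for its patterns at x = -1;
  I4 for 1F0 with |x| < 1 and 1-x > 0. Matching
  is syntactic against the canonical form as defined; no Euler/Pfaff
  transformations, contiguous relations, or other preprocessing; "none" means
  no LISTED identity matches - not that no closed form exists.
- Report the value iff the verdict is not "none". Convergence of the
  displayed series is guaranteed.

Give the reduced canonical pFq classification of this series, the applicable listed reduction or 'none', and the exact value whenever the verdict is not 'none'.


Structural cue: from the first term -1: the expanded ratio factors over Q; prefactor -1, roots give parameters.
Adjacent-term ratio: r(k) = \frac{6}{7} * (k+1) (k+1) / [(k+\frac{11}{5}) (k+1)] ; factor over Q: parameters, x = \frac{6}{7}, and C = -1.

With C = -1: the canonical form is 2F1(1, 1; \frac{11}{5}; \frac{6}{7}). Verdict: none. Every listed pattern misses the 2F1 form at \frac{6}{7}, upper {1, 1}.


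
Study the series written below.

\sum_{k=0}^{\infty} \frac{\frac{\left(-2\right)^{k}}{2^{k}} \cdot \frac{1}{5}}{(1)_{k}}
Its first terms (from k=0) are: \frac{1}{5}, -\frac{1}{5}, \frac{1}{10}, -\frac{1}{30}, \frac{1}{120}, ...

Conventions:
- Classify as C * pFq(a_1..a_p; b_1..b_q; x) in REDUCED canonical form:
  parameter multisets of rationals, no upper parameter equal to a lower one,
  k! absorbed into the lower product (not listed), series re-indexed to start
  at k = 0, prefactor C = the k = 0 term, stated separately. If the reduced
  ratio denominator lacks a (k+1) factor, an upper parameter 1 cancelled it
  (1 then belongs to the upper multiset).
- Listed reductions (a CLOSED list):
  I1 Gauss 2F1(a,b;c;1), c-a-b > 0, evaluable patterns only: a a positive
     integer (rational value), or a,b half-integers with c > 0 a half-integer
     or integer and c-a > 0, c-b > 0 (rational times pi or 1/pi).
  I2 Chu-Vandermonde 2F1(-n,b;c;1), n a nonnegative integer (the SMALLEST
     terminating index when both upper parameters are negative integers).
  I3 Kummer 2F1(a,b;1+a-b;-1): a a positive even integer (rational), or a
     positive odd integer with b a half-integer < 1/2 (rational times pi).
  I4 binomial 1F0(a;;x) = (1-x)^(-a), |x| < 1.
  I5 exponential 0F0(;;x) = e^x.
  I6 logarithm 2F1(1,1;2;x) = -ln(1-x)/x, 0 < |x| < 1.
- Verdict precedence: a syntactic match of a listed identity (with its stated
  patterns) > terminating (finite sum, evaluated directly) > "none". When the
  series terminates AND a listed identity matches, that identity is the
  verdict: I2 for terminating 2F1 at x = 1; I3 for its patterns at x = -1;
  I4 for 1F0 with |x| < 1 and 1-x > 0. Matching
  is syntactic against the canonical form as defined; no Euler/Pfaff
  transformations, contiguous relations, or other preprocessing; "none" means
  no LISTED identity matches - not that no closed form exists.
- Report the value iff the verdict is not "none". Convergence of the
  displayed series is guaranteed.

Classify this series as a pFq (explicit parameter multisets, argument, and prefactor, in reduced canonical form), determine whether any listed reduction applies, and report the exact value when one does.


Structural cue: with t_0 = \frac{1}{5}, (1)_k (C = 1/5, x = -1) is k! itself.
Step ratio: r(k) = -1 * 1 / [(k+1)] - rational; roots negated = parameters, x = -1, C = \frac{1}{5}.

With C = \frac{1}{5}: the canonical form is 0F0(-; -; -1). Verdict: this is the I5 exponential reduction (the 0F0 exponential series at x = -1). Sum: \frac{1}{5} \cdot e^{-1}.
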